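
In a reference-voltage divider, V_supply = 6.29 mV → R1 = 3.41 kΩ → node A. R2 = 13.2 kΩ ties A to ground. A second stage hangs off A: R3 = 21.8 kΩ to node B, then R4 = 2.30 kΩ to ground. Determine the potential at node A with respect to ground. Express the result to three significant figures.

V_A ≈ 4.49 mV

Node A sees R2 in parallel with the series input of stage 2, R3 + R4 = 24.10 kΩ.
Effective lower resistance at A: R2 ‖ 24.10 = 8.529 kΩ.
So V_A = 6.29 × 0.7144 = 4.493 mV.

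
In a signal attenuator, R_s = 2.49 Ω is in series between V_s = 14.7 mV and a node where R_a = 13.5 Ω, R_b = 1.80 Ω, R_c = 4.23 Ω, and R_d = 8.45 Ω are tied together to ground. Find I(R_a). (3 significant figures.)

I ≈ 0.316 mA

Combine the parallel branches: R_p = (1/13.5 + 1/1.80 + 1/4.23 + 1/8.45)⁻¹ = 1.016 Ω.
V_A = 14.7 × 1.016/3.506 = 4.260 mV.
I(R_a) = V_A / R_a = 4.260/13.5 = 0.3155 mA.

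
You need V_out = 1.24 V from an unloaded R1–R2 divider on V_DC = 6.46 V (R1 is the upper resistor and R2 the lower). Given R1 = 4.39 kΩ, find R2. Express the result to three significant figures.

R2 ≈ 1.04 kΩ

Required fraction k = V_out/V_DC = 0.1920.
Rearranging, R2 = R1·k/(1−k) = 4.39 × 0.2375 = 1.043 kΩ.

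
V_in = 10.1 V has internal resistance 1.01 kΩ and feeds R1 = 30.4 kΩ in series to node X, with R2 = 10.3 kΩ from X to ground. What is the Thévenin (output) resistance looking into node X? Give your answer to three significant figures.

R_th ≈ 7.76 kΩ

R1' = 1.01 + 30.4 = 31.41 kΩ (source resistance + R1).
Zeroing V_in shorts the top of R1' to ground, so R_th = R1' ‖ R2 = 7.756 kΩ.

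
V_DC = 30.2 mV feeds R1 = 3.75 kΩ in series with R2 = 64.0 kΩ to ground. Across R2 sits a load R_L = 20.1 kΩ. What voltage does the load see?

The load sits in parallel with R2, giving an effective lower resistance R2' = R2·R_L/(R2+R_L) = 15.30 kΩ.
Then V_out = V_DC · R2'/(R1 + R2') = 30.2 × 15.30/19.05 = 24.25 mV.
(Unloaded it would be 28.5 mV; the load pulls it down.)

V_out ≈ 24.3 mV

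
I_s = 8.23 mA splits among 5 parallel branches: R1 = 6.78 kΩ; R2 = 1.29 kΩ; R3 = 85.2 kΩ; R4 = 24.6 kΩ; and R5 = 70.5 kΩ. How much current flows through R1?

I ≈ 1.23 mA

ΣG = 1/6.78 + 1/1.29 + 1/85.2 + 1/24.6 + 1/70.5 = 0.9893.
R1 takes the fraction G_k/ΣG = 0.1475/0.9893 = 0.1491, so I = 8.23 × 0.1491 = 1.227 mA.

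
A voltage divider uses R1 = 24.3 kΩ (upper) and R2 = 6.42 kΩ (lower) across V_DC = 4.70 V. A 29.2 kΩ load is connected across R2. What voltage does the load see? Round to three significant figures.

R2 ‖ R_L = (6.42 × 29.2)/(6.42 + 29.2) = 5.263 kΩ.
Voltage divider with the loaded lower leg: V_out = 4.70 × 5.263/(24.3 + 5.263) = 4.70 × 0.1780 = 0.8367 V.

V_out ≈ 0.837 V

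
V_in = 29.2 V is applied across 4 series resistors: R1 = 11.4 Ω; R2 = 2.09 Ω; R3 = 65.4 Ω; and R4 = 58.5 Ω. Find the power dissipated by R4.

P ≈ 2.64 W

The common current is I = 29.2/137.4 = 0.2125 A.
V(R4) = I·R = 12.43 V; P = V·I = 12.43 × 0.2125 = 2.642 W.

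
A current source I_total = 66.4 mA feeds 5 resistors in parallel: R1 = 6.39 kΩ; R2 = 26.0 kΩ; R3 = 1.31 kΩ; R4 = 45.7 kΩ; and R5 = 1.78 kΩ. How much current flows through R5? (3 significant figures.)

Total conductance ΣG = 1/6.39 + 1/26.0 + 1/1.31 + 1/45.7 + 1/1.78 = 1.542 (units of 1/kΩ).
By the current-divider rule, I = I_total · G_k/ΣG = 66.4 × 0.3643 = 24.19 mA.

I ≈ 24.2 mA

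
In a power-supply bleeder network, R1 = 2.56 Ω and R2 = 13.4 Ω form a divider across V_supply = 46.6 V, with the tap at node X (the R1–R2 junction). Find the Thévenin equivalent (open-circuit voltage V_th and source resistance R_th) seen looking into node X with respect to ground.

V_th ≈ 39.1 V, R_th ≈ 2.15 Ω

V_th is the unloaded tap voltage: V_supply · R2/(R1+R2) = 46.6 × 0.8396 = 39.13 V.
Looking into X with the source shorted: R_th = R1·R2/(R1+R2) = 2.560 × 13.4/15.96 = 2.149 Ω.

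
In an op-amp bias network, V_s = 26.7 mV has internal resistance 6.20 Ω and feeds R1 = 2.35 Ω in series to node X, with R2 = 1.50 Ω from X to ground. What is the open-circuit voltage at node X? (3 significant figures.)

R1' = 6.20 + 2.35 = 8.550 Ω (source resistance + R1).
V_th is the unloaded tap voltage: V_s · R2/(R1'+R2) = 26.7 × 0.1493 = 3.985 mV.

V_th ≈ 3.99 mV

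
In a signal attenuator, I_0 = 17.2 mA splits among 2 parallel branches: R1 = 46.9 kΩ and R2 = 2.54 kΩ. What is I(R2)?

With just two branches, the current splits inversely with resistance.
So I = 17.2 × 46.9/49.44 = 16.32 mA.

I ≈ 16.3 mA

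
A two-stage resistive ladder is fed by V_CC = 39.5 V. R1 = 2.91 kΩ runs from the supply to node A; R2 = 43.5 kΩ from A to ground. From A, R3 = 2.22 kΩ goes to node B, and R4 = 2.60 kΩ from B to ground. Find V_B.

Looking into the second stage from A: R3 + R4 = 4.820 kΩ appears in parallel with R2.
R2 ‖ (R3+R4) = 4.339 kΩ.
So V_A = 39.5 × 0.5986 = 23.64 V.
Stage 2 is unloaded, so V_B = V_A · R4/(R3+R4) = 23.64 × 2.60/4.820 = 12.75 V.

V_B ≈ 12.8 V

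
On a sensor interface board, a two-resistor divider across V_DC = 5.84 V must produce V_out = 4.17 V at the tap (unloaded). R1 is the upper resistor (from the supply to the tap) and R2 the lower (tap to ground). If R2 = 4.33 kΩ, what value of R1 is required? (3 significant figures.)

R1 ≈ 1.73 kΩ

Required fraction k = V_out/V_DC = 0.7140.
R1 = R2·(1/k − 1) = 4.33 × 0.4005 = 1.734 kΩ.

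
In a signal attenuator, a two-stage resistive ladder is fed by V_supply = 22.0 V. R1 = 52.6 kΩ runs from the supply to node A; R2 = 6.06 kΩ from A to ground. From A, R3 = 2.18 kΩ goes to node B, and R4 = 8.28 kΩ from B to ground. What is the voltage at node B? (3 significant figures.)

The second stage (R3 + R4 = 10.46 kΩ) loads node A in parallel with R2.
Effective lower resistance at A: R2 ‖ 10.46 = 3.837 kΩ.
First divider: V_A = V_supply · 3.837/(52.6 + 3.837) = 1.496 V.
V_B = V_A × 0.7916 = 1.184 V.

V_B ≈ 1.18 V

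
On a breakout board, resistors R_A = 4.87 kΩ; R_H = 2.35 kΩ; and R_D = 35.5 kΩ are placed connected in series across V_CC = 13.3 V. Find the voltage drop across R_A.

Total series resistance ΣR = 4.87 + 2.35 + 35.5 = 42.72 kΩ.
Voltage divider: V = V_CC · (4.870 / 42.72) = 13.3 × 0.1140 = 1.516 V.

V ≈ 1.52 V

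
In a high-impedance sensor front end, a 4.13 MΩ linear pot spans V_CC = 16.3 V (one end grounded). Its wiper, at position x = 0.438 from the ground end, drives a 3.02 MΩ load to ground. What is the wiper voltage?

V_out ≈ 5.34 V

Split the track: R_lower = x·R_p = 1.809 MΩ, R_upper = (1−x)·R_p = 2.321 MΩ.
(x·R_p) ‖ R_L = 1.131 MΩ.
Loaded-divider output: V_out = 16.3 × 0.3277 = 5.341 V.
(Unloaded: V_out = x·V_CC = 7.14 V.)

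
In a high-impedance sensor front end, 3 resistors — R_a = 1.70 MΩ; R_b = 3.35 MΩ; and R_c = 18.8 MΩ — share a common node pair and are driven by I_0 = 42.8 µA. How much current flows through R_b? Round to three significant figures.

I ≈ 13.6 µA

Conductances: ΣG = 1/1.70 + 1/3.35 + 1/18.8 = 0.9399 (1/MΩ).
R_b takes the fraction G_k/ΣG = 0.2985/0.9399 = 0.3176, so I = 42.8 × 0.3176 = 13.59 µA.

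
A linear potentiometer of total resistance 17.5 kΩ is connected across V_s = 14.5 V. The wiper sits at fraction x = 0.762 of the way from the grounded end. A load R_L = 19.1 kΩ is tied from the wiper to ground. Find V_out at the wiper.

V_out ≈ 9.47 V

Lower segment x·R_p = 13.34 kΩ; upper segment (1−x)·R_p = 4.165 kΩ.
R_L loads the lower segment: effective lower R = 7.853 kΩ.
V_out = 14.5 × 7.853/(4.165 + 7.853) = 9.475 V.
(Unloaded: V_out = x·V_s = 11.0 V.)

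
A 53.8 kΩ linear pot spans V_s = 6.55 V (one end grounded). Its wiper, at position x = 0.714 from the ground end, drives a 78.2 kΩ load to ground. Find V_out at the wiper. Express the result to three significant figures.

V_out ≈ 4.10 V

Split the track: R_lower = x·R_p = 38.41 kΩ, R_upper = (1−x)·R_p = 15.39 kΩ.
Lower segment in parallel with the load: 38.41 ‖ 78.2 = 25.76 kΩ.
Loaded-divider output: V_out = 6.55 × 0.6260 = 4.101 V.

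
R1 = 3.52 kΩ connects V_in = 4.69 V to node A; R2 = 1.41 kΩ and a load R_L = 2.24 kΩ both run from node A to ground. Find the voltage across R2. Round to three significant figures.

First combine the lower leg with the load: R2 ‖ R_L = 0.8653 kΩ.
Voltage divider with the loaded lower leg: V_out = 4.69 × 0.8653/(3.52 + 0.8653) = 4.69 × 0.1973 = 0.9254 V.
(Unloaded it would be 1.34 V; the load pulls it down.)

V_out ≈ 0.925 V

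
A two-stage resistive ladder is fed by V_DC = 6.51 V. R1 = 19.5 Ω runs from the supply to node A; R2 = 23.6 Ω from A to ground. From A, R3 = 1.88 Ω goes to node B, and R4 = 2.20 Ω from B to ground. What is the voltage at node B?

V_B ≈ 0.531 V

Looking into the second stage from A: R3 + R4 = 4.080 Ω appears in parallel with R2.
R2 ‖ (R3+R4) = 3.479 Ω.
V_A = 6.51 × 3.479/(19.5 + 3.479) = 0.9855 V.
Then the unloaded second divider: V_B = V_A × R4/(R3+R4) = 0.9855 × 0.5392 = 0.5314 V.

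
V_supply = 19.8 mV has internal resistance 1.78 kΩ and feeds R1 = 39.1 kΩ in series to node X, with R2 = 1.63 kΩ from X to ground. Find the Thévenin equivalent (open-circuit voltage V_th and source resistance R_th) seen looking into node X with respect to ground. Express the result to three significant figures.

R1' = 1.78 + 39.1 = 40.88 kΩ (source resistance + R1).
With X open, the divider is unloaded: V_th = 19.8 × 1.63/42.51 = 0.7592 mV.
Looking into X with the source shorted: R_th = R1'·R2/(R1'+R2) = 40.88 × 1.63/42.51 = 1.567 kΩ.

V_th ≈ 0.759 mV, R_th ≈ 1.57 kΩ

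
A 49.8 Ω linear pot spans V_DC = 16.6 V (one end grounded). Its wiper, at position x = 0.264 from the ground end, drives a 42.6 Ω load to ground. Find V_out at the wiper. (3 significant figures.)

V_out ≈ 3.57 V

The pot divides into 36.65 Ω above the wiper and 13.15 Ω below.
R_L loads the lower segment: effective lower R = 10.05 Ω.
Loaded-divider output: V_out = 16.6 × 0.2151 = 3.571 V.
(Unloaded: V_out = x·V_DC = 4.38 V.)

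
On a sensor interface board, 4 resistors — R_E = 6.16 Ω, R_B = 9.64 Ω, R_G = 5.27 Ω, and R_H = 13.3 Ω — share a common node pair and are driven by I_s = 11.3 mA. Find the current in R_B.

I ≈ 2.21 mA

ΣG = 1/6.16 + 1/9.64 + 1/5.27 + 1/13.3 = 0.5310.
R_B takes the fraction G_k/ΣG = 0.1037/0.5310 = 0.1954, so I = 11.3 × 0.1954 = 2.207 mA.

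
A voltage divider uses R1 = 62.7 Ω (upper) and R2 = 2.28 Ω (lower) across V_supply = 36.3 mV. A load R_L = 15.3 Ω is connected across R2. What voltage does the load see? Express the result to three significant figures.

V_out ≈ 1.11 mV

R2 ‖ R_L = (2.28 × 15.3)/(2.28 + 15.3) = 1.984 Ω.
Then V_out = V_supply · R2'/(R1 + R2') = 36.3 × 1.984/64.68 = 1.114 mV.
(Unloaded it would be 1.27 mV; the load pulls it down.)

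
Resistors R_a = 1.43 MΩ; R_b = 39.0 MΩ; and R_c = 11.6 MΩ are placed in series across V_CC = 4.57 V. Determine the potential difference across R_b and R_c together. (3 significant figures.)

ΣR = 1.43 + 39.0 + 11.6 = 52.03 MΩ.
R_{R_b..R_c} = 39.0 + 11.6 = 50.60 MΩ.
Voltage divider: V = V_CC · (50.60 / 52.03) = 4.57 × 0.9725 = 4.444 V.

V ≈ 4.44 V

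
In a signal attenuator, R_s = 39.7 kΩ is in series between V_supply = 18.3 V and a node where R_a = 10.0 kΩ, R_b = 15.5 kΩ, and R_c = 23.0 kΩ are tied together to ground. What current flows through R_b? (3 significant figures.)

Parallel bank: R_p = 1/(1/10.0 + 1/15.5 + 1/23.0) = 4.808 kΩ.
V_A = 18.3 × 4.808/44.51 = 1.977 V.
Branch current I = V_A/R_b = 1.977/15.5 = 0.1275 mA.
(Check via current divider: I_total = 0.4112 mA; share G_k/ΣG = 0.3102 → same result.)

I ≈ 0.128 mA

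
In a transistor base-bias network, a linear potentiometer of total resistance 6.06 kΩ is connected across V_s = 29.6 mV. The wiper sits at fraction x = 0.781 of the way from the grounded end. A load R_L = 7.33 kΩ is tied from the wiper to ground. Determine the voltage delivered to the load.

V_out ≈ 20.3 mV

Lower segment x·R_p = 4.733 kΩ; upper segment (1−x)·R_p = 1.327 kΩ.
Lower segment in parallel with the load: 4.733 ‖ 7.33 = 2.876 kΩ.
Then V_out = V_s · 2.876/(1.327 + 2.876) = 20.25 mV.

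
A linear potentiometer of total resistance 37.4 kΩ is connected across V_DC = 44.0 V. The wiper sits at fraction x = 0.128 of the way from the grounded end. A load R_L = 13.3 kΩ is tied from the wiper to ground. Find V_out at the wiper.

V_out ≈ 4.29 V

The pot divides into 32.61 kΩ above the wiper and 4.787 kΩ below.
R_L loads the lower segment: effective lower R = 3.520 kΩ.
Loaded-divider output: V_out = 44.0 × 0.09742 = 4.287 V.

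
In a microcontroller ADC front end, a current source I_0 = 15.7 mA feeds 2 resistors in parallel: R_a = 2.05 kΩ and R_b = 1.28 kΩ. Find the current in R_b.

With just two branches, the current splits inversely with resistance.
So I = 15.7 × 2.05/3.330 = 9.665 mA.

I ≈ 9.67 mA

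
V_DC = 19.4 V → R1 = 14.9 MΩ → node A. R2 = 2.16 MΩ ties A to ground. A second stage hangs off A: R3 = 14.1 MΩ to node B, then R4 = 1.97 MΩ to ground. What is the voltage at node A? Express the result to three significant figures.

V_A ≈ 2.20 V

The second stage (R3 + R4 = 16.07 MΩ) loads node A in parallel with R2.
R2 ‖ (R3+R4) = 1.904 MΩ.
First divider: V_A = V_DC · 1.904/(14.9 + 1.904) = 2.198 V.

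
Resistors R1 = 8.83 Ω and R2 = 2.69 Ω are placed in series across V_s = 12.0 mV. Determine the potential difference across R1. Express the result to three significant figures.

V ≈ 9.20 mV

Series total: ΣR = 8.83 + 2.69 = 11.52 Ω.
Voltage divider: V = V_s · (8.830 / 11.52) = 12.0 × 0.7665 = 9.198 mV.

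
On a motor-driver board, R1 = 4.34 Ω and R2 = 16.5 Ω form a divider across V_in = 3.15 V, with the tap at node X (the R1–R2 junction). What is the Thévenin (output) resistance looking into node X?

With V_in suppressed (replaced by a short), R_th = R1 ‖ R2 = (4.340 × 16.5)/(4.340 + 16.5) = 3.436 Ω.

R_th ≈ 3.44 Ω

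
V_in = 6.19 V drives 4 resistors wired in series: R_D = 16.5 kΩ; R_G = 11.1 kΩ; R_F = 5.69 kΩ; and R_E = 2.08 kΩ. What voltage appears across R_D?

ΣR = 16.5 + 11.1 + 5.69 + 2.08 = 35.37 kΩ.
By the voltage-divider rule, V = 6.19 × 16.50/35.37 = 2.888 V.

V ≈ 2.89 V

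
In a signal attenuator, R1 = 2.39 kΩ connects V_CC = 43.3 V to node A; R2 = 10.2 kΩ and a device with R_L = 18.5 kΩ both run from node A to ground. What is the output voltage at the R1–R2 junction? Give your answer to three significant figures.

R2 ‖ R_L = (10.2 × 18.5)/(10.2 + 18.5) = 6.575 kΩ.
Then V_out = V_CC · R2'/(R1 + R2') = 43.3 × 6.575/8.965 = 31.76 V.
(Unloaded it would be 35.1 V; the load pulls it down.)

V_out ≈ 31.8 V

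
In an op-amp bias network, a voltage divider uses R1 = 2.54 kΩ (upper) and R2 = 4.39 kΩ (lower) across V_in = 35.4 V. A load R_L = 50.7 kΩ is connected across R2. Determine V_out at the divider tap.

V_out ≈ 21.7 V

First combine the lower leg with the load: R2 ‖ R_L = 4.040 kΩ.
Then V_out = V_in · R2'/(R1 + R2') = 35.4 × 4.040/6.580 = 21.74 V.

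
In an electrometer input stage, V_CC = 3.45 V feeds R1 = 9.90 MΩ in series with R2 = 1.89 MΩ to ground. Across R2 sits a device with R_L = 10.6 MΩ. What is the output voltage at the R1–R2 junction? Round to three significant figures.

R2 ‖ R_L = (1.89 × 10.6)/(1.89 + 10.6) = 1.604 MΩ.
Now apply the divider: V_out = 3.45 × 0.1394 = 0.4810 V.
(Unloaded it would be 0.553 V; the load pulls it down.)

V_out ≈ 0.481 V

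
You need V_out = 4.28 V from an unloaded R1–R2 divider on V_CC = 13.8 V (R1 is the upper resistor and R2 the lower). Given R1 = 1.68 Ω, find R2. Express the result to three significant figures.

The divider ratio is R2/(R1+R2) = 4.28/13.8 = 0.3101.
Rearranging, R2 = R1·k/(1−k) = 1.68 × 0.4496 = 0.7553 Ω.

R2 ≈ 0.755 Ω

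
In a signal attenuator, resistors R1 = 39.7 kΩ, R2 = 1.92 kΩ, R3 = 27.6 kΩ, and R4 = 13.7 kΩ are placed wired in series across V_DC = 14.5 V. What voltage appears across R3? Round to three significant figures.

V ≈ 4.83 V

Total series resistance ΣR = 39.7 + 1.92 + 27.6 + 13.7 = 82.92 kΩ.
By the voltage-divider rule, V = 14.5 × 27.60/82.92 = 4.826 V.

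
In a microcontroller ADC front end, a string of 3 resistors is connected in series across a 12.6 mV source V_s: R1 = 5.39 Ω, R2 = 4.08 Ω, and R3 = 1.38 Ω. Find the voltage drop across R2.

V ≈ 4.74 mV

ΣR = 5.39 + 4.08 + 1.38 = 10.85 Ω.
Voltage divider: V = V_s · (4.080 / 10.85) = 12.6 × 0.3760 = 4.738 mV.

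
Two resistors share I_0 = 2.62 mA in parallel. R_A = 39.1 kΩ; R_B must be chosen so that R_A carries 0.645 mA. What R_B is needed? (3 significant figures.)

The fraction through R_A equals R_B/(R_A+R_B).
With f = 0.2462, R_B = R_A · f/(1−f) = 39.1 × 0.3266 = 12.77 kΩ.

R_B ≈ 12.8 kΩ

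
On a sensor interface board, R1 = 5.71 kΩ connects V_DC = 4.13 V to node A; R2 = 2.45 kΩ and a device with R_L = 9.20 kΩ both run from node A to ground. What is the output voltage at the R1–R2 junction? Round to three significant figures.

First combine the lower leg with the load: R2 ‖ R_L = 1.935 kΩ.
Voltage divider with the loaded lower leg: V_out = 4.13 × 1.935/(5.71 + 1.935) = 4.13 × 0.2531 = 1.045 V.

V_out ≈ 1.05 V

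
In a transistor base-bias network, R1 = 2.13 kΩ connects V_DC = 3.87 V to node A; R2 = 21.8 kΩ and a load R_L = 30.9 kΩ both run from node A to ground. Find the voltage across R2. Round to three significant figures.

First combine the lower leg with the load: R2 ‖ R_L = 12.78 kΩ.
Then V_out = V_DC · R2'/(R1 + R2') = 3.87 × 12.78/14.91 = 3.317 V.
(Unloaded it would be 3.53 V; the load pulls it down.)

V_out ≈ 3.32 V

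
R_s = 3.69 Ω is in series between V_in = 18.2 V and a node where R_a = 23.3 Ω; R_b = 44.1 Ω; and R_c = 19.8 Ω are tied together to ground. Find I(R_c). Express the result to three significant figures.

Combine the parallel branches: R_p = (1/23.3 + 1/44.1 + 1/19.8)⁻¹ = 8.613 Ω.
V_A by voltage divider: V_A = 18.2 × 8.613/(3.69 + 8.613) = 12.74 V.
I(R_c) = V_A / R_c = 12.74/19.8 = 0.6435 A.

I ≈ 0.644 A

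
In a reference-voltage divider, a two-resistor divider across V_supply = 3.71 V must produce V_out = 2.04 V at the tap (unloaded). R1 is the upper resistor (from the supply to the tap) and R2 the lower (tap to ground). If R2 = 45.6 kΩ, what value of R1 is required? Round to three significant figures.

R1 ≈ 37.3 kΩ

Required fraction k = V_out/V_supply = 0.5499.
So R1 = R2 · (V_supply/V_out − 1) = 45.6 × (3.71/2.04 − 1) = 45.6 × 0.8186 = 37.33 kΩ.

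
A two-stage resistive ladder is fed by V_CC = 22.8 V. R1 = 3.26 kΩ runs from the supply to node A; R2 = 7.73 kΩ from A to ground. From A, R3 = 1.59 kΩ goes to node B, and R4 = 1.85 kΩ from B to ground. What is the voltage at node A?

Looking into the second stage from A: R3 + R4 = 3.440 kΩ appears in parallel with R2.
Effective lower resistance at A: R2 ‖ 3.440 = 2.381 kΩ.
First divider: V_A = V_CC · 2.381/(3.26 + 2.381) = 9.623 V.

V_A ≈ 9.62 V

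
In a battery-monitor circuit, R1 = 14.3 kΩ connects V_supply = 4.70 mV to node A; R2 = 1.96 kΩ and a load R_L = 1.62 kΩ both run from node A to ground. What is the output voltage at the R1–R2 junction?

R2 ‖ R_L = (1.96 × 1.62)/(1.96 + 1.62) = 0.8869 kΩ.
Then V_out = V_supply · R2'/(R1 + R2') = 4.70 × 0.8869/15.19 = 0.2745 mV.

V_out ≈ 0.274 mV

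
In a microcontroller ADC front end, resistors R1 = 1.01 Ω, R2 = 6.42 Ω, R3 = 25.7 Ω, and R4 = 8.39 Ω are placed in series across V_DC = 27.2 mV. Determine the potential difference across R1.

Series total: ΣR = 1.01 + 6.42 + 25.7 + 8.39 = 41.52 Ω.
By the voltage-divider rule, V = 27.2 × 1.010/41.52 = 0.6617 mV.

V ≈ 0.662 mV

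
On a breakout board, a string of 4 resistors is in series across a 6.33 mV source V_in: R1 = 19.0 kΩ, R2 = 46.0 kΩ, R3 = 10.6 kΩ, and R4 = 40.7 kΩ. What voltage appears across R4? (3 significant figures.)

ΣR = 19.0 + 46.0 + 10.6 + 40.7 = 116.3 kΩ.
By the voltage-divider rule, V = 6.33 × 40.70/116.3 = 2.215 mV.

V ≈ 2.22 mV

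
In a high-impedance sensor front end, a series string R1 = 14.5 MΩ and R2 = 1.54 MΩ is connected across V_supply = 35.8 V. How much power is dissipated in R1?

Series current I = V_supply/ΣR = 35.8/16.04 = 2.232 µA.
P = I²R = 4.981 × 14.5 = 72.23 µW.

P ≈ 72.2 µW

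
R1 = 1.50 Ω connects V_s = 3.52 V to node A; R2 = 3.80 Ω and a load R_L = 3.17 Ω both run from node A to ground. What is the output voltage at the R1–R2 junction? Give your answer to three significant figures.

R2 ‖ R_L = (3.80 × 3.17)/(3.80 + 3.17) = 1.728 Ω.
Now apply the divider: V_out = 3.52 × 0.5354 = 1.884 V.
(Unloaded it would be 2.52 V; the load pulls it down.)

V_out ≈ 1.88 V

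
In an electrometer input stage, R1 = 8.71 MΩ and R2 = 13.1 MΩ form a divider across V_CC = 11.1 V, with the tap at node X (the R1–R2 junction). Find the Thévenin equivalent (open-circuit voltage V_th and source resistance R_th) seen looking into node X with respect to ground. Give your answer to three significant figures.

V_th is the unloaded tap voltage: V_CC · R2/(R1+R2) = 11.1 × 0.6006 = 6.667 V.
Zeroing V_CC shorts the top of R1 to ground, so R_th = R1 ‖ R2 = 5.232 MΩ.

V_th ≈ 6.67 V, R_th ≈ 5.23 MΩ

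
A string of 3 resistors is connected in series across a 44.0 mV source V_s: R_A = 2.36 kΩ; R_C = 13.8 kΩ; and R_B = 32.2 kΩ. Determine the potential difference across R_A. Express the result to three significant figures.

V ≈ 2.15 mV

ΣR = 2.36 + 13.8 + 32.2 = 48.36 kΩ.
By the voltage-divider rule, V = 44.0 × 2.360/48.36 = 2.147 mV.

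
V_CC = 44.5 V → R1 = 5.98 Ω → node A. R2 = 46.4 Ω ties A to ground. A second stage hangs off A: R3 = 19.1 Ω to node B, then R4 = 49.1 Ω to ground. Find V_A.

The second stage (R3 + R4 = 68.20 Ω) loads node A in parallel with R2.
R2 ‖ (R3+R4) = 27.61 Ω.
So V_A = 44.5 × 0.8220 = 36.58 V.

V_A ≈ 36.6 V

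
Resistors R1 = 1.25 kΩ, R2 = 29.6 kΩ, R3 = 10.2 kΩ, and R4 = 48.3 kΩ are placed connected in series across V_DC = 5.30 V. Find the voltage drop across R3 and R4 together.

V ≈ 3.47 V

Total series resistance ΣR = 1.25 + 29.6 + 10.2 + 48.3 = 89.35 kΩ.
R_{R3..R4} = 10.2 + 48.3 = 58.50 kΩ.
Voltage divider: V = V_DC · (58.50 / 89.35) = 5.30 × 0.6547 = 3.470 V.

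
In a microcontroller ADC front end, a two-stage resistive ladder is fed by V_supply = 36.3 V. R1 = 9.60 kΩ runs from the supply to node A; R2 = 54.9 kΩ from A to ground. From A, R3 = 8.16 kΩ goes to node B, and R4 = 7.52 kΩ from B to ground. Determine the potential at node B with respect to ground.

V_B ≈ 9.74 V

The second stage (R3 + R4 = 15.68 kΩ) loads node A in parallel with R2.
R2 ‖ (R3+R4) = 12.20 kΩ.
First divider: V_A = V_supply · 12.20/(9.60 + 12.20) = 20.31 V.
Then the unloaded second divider: V_B = V_A × R4/(R3+R4) = 20.31 × 0.4796 = 9.742 V.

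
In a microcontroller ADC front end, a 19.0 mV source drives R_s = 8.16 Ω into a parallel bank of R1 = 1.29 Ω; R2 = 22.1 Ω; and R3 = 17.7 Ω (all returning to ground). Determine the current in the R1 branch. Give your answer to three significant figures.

I ≈ 1.81 mA

Combine the parallel branches: R_p = (1/1.29 + 1/22.1 + 1/17.7)⁻¹ = 1.140 Ω.
V_A = 19.0 × 1.140/9.300 = 2.330 mV.
I(R1) = V_A / R1 = 2.330/1.29 = 1.806 mA.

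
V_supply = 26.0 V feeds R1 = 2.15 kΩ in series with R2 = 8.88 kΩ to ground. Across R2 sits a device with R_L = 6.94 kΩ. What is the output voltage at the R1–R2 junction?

V_out ≈ 16.8 V

The load sits in parallel with R2, giving an effective lower resistance R2' = R2·R_L/(R2+R_L) = 3.896 kΩ.
Voltage divider with the loaded lower leg: V_out = 26.0 × 3.896/(2.15 + 3.896) = 26.0 × 0.6444 = 16.75 V.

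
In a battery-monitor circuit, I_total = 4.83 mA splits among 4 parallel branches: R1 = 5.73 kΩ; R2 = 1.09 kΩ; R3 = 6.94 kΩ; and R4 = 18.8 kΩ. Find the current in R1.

ΣG = 1/5.73 + 1/1.09 + 1/6.94 + 1/18.8 = 1.289.
R1 takes the fraction G_k/ΣG = 0.1745/1.289 = 0.1354, so I = 4.83 × 0.1354 = 0.6538 mA.

I ≈ 0.654 mA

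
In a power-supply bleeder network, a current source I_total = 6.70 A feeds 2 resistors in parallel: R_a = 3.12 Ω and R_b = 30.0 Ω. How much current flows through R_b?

I ≈ 0.631 A

With just two branches, the current splits inversely with resistance.
I(R_b) = 6.70 × 3.12/(3.12 + 30.0) = 6.70 × 0.09420 = 0.6312 A.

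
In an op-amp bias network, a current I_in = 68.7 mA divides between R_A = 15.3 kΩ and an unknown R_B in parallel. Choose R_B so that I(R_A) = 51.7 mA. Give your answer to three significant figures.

R_B ≈ 46.5 kΩ

The fraction through R_A equals R_B/(R_A+R_B).
With f = 0.7525, R_B = R_A · f/(1−f) = 15.3 × 3.041 = 46.53 kΩ.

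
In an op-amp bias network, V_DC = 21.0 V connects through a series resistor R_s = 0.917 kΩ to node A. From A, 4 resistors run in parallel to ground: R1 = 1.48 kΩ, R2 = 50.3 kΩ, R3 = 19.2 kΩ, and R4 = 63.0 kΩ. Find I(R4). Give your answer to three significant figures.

Parallel bank: R_p = 1/(1/1.48 + 1/50.3 + 1/19.2 + 1/63.0) = 1.310 kΩ.
V_A = 21.0 × 1.310/2.227 = 12.35 V.
I(R4) = V_A / R4 = 12.35/63.0 = 0.1961 mA.

I ≈ 0.196 mA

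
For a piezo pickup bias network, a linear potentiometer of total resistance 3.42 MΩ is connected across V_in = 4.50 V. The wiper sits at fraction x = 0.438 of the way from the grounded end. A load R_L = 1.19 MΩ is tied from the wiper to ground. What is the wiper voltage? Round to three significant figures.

The pot divides into 1.922 MΩ above the wiper and 1.498 MΩ below.
(x·R_p) ‖ R_L = 0.6632 MΩ.
V_out = 4.50 × 0.6632/(1.922 + 0.6632) = 1.154 V.
(Unloaded: V_out = x·V_in = 1.97 V.)

V_out ≈ 1.15 V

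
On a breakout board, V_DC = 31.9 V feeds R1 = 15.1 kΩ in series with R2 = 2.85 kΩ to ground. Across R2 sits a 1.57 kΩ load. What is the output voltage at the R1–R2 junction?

The load sits in parallel with R2, giving an effective lower resistance R2' = R2·R_L/(R2+R_L) = 1.012 kΩ.
Voltage divider with the loaded lower leg: V_out = 31.9 × 1.012/(15.1 + 1.012) = 31.9 × 0.06283 = 2.004 V.

V_out ≈ 2.00 V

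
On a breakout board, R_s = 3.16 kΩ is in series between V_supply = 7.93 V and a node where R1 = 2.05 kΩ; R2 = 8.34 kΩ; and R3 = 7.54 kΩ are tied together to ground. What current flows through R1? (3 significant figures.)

Equivalent of the parallel group: R_p = 1.351 kΩ.
V_A by voltage divider: V_A = 7.93 × 1.351/(3.16 + 1.351) = 2.375 V.
Branch current I = V_A/R1 = 2.375/2.05 = 1.158 mA.
(Check via current divider: I_total = 1.758 mA; share G_k/ΣG = 0.6589 → same result.)

I ≈ 1.16 mA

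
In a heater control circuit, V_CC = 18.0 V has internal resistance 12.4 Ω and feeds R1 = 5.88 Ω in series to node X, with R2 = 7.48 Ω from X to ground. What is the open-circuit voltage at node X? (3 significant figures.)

R1' = 12.4 + 5.88 = 18.28 Ω (source resistance + R1).
V_th is the unloaded tap voltage: V_CC · R2/(R1'+R2) = 18.0 × 0.2904 = 5.227 V.

V_th ≈ 5.23 V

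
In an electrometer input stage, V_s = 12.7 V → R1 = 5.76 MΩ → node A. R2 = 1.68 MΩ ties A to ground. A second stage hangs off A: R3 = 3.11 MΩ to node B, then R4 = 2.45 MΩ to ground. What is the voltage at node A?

V_A ≈ 2.32 V

Node A sees R2 in parallel with the series input of stage 2, R3 + R4 = 5.560 MΩ.
Effective lower resistance at A: R2 ‖ 5.560 = 1.290 MΩ.
So V_A = 12.7 × 0.1830 = 2.324 V.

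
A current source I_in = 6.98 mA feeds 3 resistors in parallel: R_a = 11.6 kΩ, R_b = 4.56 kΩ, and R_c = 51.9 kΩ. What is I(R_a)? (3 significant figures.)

Conductances: ΣG = 1/11.6 + 1/4.56 + 1/51.9 = 0.3248 (1/kΩ).
By the current-divider rule, I = I_in · G_k/ΣG = 6.98 × 0.2654 = 1.853 mA.

I ≈ 1.85 mA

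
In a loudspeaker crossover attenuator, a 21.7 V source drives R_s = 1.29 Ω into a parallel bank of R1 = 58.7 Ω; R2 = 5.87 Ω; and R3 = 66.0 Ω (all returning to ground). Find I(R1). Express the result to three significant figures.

Combine the parallel branches: R_p = (1/58.7 + 1/5.87 + 1/66.0)⁻¹ = 4.937 Ω.
Node voltage V_A = V_supply · R_p/(R_s + R_p) = 21.7 × 0.7928 = 17.20 V.
Branch current I = V_A/R1 = 17.20/58.7 = 0.2931 A.

I ≈ 0.293 A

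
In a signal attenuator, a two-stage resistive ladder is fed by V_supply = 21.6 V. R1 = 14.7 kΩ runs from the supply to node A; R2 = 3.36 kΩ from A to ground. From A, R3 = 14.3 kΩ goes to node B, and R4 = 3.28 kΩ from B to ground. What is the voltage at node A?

V_A ≈ 3.48 V

Node A sees R2 in parallel with the series input of stage 2, R3 + R4 = 17.58 kΩ.
Effective lower resistance at A: R2 ‖ 17.58 = 2.821 kΩ.
V_A = 21.6 × 2.821/(14.7 + 2.821) = 3.478 V.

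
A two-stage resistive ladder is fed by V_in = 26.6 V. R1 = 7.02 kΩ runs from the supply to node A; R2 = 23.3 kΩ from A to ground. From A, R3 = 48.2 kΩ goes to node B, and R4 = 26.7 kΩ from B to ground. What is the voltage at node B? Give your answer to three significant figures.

Node A sees R2 in parallel with the series input of stage 2, R3 + R4 = 74.90 kΩ.
R2 ‖ (R3+R4) = 17.77 kΩ.
First divider: V_A = V_in · 17.77/(7.02 + 17.77) = 19.07 V.
V_B = V_A × 0.3565 = 6.797 V.

V_B ≈ 6.80 V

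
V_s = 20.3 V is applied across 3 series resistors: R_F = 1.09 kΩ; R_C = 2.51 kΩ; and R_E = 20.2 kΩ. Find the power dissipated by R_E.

Series current I = V_s/ΣR = 20.3/23.80 = 0.8529 mA.
V(R_E) = I·R = 17.23 V; P = V·I = 17.23 × 0.8529 = 14.70 mW.

P ≈ 14.7 mW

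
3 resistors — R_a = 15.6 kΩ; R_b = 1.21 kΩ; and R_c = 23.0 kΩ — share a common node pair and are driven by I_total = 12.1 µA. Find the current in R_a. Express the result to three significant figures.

I ≈ 0.830 µA

ΣG = 1/15.6 + 1/1.21 + 1/23.0 = 0.9340.
R_a takes the fraction G_k/ΣG = 0.06410/0.9340 = 0.06863, so I = 12.1 × 0.06863 = 0.8304 µA.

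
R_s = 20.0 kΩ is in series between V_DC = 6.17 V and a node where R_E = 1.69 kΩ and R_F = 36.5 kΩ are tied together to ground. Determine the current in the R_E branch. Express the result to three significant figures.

Combine the parallel branches: R_p = (1/1.69 + 1/36.5)⁻¹ = 1.615 kΩ.
V_A = 6.17 × 1.615/21.62 = 0.4611 V.
I(R_E) = V_A / R_E = 0.4611/1.69 = 0.2728 mA.
(Check via current divider: I_total = 0.2854 mA; share G_k/ΣG = 0.9557 → same result.)

I ≈ 0.273 mA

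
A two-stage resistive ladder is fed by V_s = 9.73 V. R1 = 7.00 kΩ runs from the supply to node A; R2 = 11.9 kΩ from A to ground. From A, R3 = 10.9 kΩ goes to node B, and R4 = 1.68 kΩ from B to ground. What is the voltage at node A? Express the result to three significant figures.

V_A ≈ 4.54 V

Node A sees R2 in parallel with the series input of stage 2, R3 + R4 = 12.58 kΩ.
Effective lower resistance at A: R2 ‖ 12.58 = 6.115 kΩ.
V_A = 9.73 × 6.115/(7.00 + 6.115) = 4.537 V.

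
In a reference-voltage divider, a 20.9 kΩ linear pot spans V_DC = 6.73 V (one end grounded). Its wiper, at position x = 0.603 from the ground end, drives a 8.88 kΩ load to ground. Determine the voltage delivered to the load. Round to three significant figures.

V_out ≈ 2.60 V

Lower segment x·R_p = 12.60 kΩ; upper segment (1−x)·R_p = 8.297 kΩ.
Lower segment in parallel with the load: 12.60 ‖ 8.88 = 5.209 kΩ.
V_out = 6.73 × 5.209/(8.297 + 5.209) = 2.596 V.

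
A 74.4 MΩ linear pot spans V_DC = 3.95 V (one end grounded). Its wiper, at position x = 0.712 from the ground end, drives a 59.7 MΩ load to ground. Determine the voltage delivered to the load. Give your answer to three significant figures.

V_out ≈ 2.24 V

Split the track: R_lower = x·R_p = 52.97 MΩ, R_upper = (1−x)·R_p = 21.43 MΩ.
Lower segment in parallel with the load: 52.97 ‖ 59.7 = 28.07 MΩ.
Loaded-divider output: V_out = 3.95 × 0.5671 = 2.240 V.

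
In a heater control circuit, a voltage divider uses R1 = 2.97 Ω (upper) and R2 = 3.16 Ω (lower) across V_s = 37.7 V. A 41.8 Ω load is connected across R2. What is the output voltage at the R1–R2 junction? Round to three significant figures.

R2 ‖ R_L = (3.16 × 41.8)/(3.16 + 41.8) = 2.938 Ω.
Now apply the divider: V_out = 37.7 × 0.4973 = 18.75 V.

V_out ≈ 18.7 V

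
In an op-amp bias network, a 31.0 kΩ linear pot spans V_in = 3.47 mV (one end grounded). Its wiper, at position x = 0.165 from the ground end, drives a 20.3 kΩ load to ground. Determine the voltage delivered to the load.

V_out ≈ 0.473 mV

The pot divides into 25.88 kΩ above the wiper and 5.115 kΩ below.
(x·R_p) ‖ R_L = 4.086 kΩ.
Then V_out = V_in · 4.086/(25.88 + 4.086) = 0.4730 mV.
(Unloaded: V_out = x·V_in = 0.573 mV.)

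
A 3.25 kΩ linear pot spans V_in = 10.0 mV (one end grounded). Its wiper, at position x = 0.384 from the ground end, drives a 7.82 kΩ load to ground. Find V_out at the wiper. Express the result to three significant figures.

Lower segment x·R_p = 1.248 kΩ; upper segment (1−x)·R_p = 2.002 kΩ.
R_L loads the lower segment: effective lower R = 1.076 kΩ.
Then V_out = V_in · 1.076/(2.002 + 1.076) = 3.496 mV.

V_out ≈ 3.50 mV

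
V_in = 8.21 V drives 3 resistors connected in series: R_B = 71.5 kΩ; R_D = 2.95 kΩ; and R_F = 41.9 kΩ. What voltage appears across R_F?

Total series resistance ΣR = 71.5 + 2.95 + 41.9 = 116.3 kΩ.
V = V_in · R/ΣR = 8.21 × 0.3601 = 2.957 V.

V ≈ 2.96 V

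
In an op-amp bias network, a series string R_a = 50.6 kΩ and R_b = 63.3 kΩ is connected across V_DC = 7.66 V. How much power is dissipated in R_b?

P ≈ 0.286 mW

Series current I = V_DC/ΣR = 7.66/113.9 = 0.06725 mA.
V(R_b) = I·R = 4.257 V; P = V·I = 4.257 × 0.06725 = 0.2863 mW.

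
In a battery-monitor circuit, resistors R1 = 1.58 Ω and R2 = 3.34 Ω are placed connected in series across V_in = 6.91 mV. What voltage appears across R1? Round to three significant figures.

Total series resistance ΣR = 1.58 + 3.34 = 4.920 Ω.
By the voltage-divider rule, V = 6.91 × 1.580/4.920 = 2.219 mV.

V ≈ 2.22 mV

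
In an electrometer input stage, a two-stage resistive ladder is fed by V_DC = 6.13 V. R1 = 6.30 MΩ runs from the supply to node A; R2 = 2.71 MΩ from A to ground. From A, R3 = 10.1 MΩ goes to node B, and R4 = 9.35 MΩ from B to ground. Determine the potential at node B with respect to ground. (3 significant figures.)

V_B ≈ 0.808 V

The second stage (R3 + R4 = 19.45 MΩ) loads node A in parallel with R2.
R2 ‖ (R3+R4) = 2.379 MΩ.
First divider: V_A = V_DC · 2.379/(6.30 + 2.379) = 1.680 V.
Stage 2 is unloaded, so V_B = V_A · R4/(R3+R4) = 1.680 × 9.35/19.45 = 0.8076 V.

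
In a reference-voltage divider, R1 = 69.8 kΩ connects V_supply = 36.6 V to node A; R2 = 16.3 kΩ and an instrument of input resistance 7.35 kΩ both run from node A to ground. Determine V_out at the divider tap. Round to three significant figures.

The load sits in parallel with R2, giving an effective lower resistance R2' = R2·R_L/(R2+R_L) = 5.066 kΩ.
Now apply the divider: V_out = 36.6 × 0.06766 = 2.477 V.

V_out ≈ 2.48 V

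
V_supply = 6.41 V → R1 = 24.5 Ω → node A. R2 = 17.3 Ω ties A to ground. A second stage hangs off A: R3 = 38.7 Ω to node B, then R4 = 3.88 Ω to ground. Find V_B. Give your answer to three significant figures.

V_B ≈ 0.195 V

Node A sees R2 in parallel with the series input of stage 2, R3 + R4 = 42.58 Ω.
Effective lower resistance at A: R2 ‖ 42.58 = 12.30 Ω.
So V_A = 6.41 × 0.3343 = 2.143 V.
Stage 2 is unloaded, so V_B = V_A · R4/(R3+R4) = 2.143 × 3.88/42.58 = 0.1952 V.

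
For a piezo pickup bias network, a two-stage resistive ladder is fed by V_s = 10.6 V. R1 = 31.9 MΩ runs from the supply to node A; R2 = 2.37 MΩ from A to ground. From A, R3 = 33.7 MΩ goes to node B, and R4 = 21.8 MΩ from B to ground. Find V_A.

Node A sees R2 in parallel with the series input of stage 2, R3 + R4 = 55.50 MΩ.
R2 ‖ (R3+R4) = 2.273 MΩ.
So V_A = 10.6 × 0.06651 = 0.7050 V.

V_A ≈ 0.705 V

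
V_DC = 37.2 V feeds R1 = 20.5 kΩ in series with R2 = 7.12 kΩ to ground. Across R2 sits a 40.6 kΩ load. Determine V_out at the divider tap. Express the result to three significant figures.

V_out ≈ 8.49 V

The load sits in parallel with R2, giving an effective lower resistance R2' = R2·R_L/(R2+R_L) = 6.058 kΩ.
Voltage divider with the loaded lower leg: V_out = 37.2 × 6.058/(20.5 + 6.058) = 37.2 × 0.2281 = 8.485 V.
(Unloaded it would be 9.59 V; the load pulls it down.)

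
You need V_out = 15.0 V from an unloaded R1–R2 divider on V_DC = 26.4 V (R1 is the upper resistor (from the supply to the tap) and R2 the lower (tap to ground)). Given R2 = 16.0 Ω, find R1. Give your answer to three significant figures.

R1 ≈ 12.2 Ω

V_out/V_DC = R2/(R1+R2) = 0.5682.
Rearranging, R1 = R2·(1−k)/k = 16.0 × 0.7600 = 12.16 Ω.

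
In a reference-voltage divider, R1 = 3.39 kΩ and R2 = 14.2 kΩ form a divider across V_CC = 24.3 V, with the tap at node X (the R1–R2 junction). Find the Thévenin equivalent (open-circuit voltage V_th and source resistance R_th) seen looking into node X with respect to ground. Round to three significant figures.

V_th is the unloaded tap voltage: V_CC · R2/(R1+R2) = 24.3 × 0.8073 = 19.62 V.
Zeroing V_CC shorts the top of R1 to ground, so R_th = R1 ‖ R2 = 2.737 kΩ.

V_th ≈ 19.6 V, R_th ≈ 2.74 kΩ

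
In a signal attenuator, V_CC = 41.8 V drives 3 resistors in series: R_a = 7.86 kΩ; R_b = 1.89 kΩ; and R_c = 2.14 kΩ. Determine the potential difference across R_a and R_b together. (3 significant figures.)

V ≈ 34.3 V

Series total: ΣR = 7.86 + 1.89 + 2.14 = 11.89 kΩ.
R_{R_a..R_b} = 7.86 + 1.89 = 9.750 kΩ.
V = V_CC · R/ΣR = 41.8 × 0.8200 = 34.28 V.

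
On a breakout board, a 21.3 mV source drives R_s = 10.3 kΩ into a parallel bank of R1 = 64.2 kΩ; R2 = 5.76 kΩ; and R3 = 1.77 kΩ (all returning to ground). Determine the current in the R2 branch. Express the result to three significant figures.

I ≈ 0.422 µA

Combine the parallel branches: R_p = (1/64.2 + 1/5.76 + 1/1.77)⁻¹ = 1.326 kΩ.
V_A = 21.3 × 1.326/11.63 = 2.429 mV.
Branch current I = V_A/R2 = 2.429/5.76 = 0.4218 µA.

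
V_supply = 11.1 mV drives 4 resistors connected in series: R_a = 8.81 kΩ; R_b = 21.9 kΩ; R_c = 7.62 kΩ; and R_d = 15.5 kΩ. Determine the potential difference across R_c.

Total series resistance ΣR = 8.81 + 21.9 + 7.62 + 15.5 = 53.83 kΩ.
Voltage divider: V = V_supply · (7.620 / 53.83) = 11.1 × 0.1416 = 1.571 mV.

V ≈ 1.57 mV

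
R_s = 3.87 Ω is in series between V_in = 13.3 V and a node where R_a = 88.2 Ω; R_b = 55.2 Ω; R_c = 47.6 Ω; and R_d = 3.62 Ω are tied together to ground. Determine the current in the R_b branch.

I ≈ 0.106 A

Combine the parallel branches: R_p = (1/88.2 + 1/55.2 + 1/47.6 + 1/3.62)⁻¹ = 3.061 Ω.
Node voltage V_A = V_in · R_p/(R_s + R_p) = 13.3 × 0.4416 = 5.874 V.
I(R_b) = V_A / R_b = 5.874/55.2 = 0.1064 A.
(Check via current divider: I_total = 1.919 A; share G_k/ΣG = 0.05545 → same result.)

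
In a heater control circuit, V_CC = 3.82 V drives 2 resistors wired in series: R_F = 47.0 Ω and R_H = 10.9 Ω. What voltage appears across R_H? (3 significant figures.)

V ≈ 0.719 V

ΣR = 47.0 + 10.9 = 57.90 Ω.
V = V_CC · R/ΣR = 3.82 × 0.1883 = 0.7191 V.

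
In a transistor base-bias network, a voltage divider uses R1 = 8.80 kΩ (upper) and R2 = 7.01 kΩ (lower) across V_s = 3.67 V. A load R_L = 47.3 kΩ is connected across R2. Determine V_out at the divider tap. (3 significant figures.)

V_out ≈ 1.50 V

R2 ‖ R_L = (7.01 × 47.3)/(7.01 + 47.3) = 6.105 kΩ.
Now apply the divider: V_out = 3.67 × 0.4096 = 1.503 V.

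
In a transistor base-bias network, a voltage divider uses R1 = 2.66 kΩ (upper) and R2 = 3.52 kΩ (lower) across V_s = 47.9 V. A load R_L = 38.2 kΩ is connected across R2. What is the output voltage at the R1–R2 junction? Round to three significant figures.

V_out ≈ 26.2 V

R2 ‖ R_L = (3.52 × 38.2)/(3.52 + 38.2) = 3.223 kΩ.
Voltage divider with the loaded lower leg: V_out = 47.9 × 3.223/(2.66 + 3.223) = 47.9 × 0.5479 = 26.24 V.
(Unloaded it would be 27.3 V; the load pulls it down.)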